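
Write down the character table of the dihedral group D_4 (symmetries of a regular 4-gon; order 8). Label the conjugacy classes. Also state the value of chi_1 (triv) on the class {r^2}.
Conjugacy classes: {e} of size 1, {r^2} of size 1, {r^1, r^3} of size 2, {s, sr^2, ...} of size 2, {sr, sr^3, ...} of size 2.
Character table:
  irrep \ class              {e} (size 1)  {r^2} (size 1)  {r^1, r^3} (size 2)  {s, sr^2, ...} (size 2)  {sr, sr^3, ...} (size 2)
  chi_1 (triv)               1             1               1                    1                        1                       
  chi_2 (sign: r->1, s->-1)  1             1               1                    -1                       -1                      
  chi_3 (r->-1, s->1)        1             1               -1                   1                        -1                      
  chi_4 (r->-1, s->-1)       1             1               -1                   -1                       1                       
  chi_5 (2d, j=1)            2             -2              0                    0                        0                       

Spot check: chi_1 (triv) on {r^2} = 1.

Argument: D_4 has order 2*4 = 8 with 5 conjugacy classes, hence 5 irreducibles. Sum of squared dims 1 + 1 + 1 + 1 + 4 = 8 = |G|. Linear characters come from the abelianisation; the 2-dimensional irreps have character r^k -> 2*cos(2*pi*j*k/4), reflections -> 0.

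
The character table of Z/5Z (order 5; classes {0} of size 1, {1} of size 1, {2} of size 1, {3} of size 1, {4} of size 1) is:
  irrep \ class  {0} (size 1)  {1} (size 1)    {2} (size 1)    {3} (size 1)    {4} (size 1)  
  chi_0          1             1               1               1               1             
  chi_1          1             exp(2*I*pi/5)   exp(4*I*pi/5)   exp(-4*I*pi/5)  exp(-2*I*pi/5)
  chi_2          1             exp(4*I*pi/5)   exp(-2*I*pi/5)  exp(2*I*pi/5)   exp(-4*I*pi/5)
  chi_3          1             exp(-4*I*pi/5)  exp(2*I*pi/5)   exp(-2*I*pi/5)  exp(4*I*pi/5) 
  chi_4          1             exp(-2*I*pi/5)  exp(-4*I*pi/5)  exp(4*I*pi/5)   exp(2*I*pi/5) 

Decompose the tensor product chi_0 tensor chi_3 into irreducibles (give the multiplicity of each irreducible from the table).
chi_0 tensor chi_3 = chi_3 (all other irreducibles have multiplicity 0).

The character of a tensor product is the pointwise product (chi_0 * chi_3)(C) = chi_0(C) * chi_3(C):
  {0}: (1)*(1), {1}: (1)*(exp(-4*I*pi/5)), {2}: (1)*(exp(2*I*pi/5)), {3}: (1)*(exp(-2*I*pi/5)), {4}: (1)*(exp(4*I*pi/5))
so (chi_0 * chi_3) takes values
  {0} -> 1, {1} -> exp(-4*I*pi/5), {2} -> exp(2*I*pi/5), {3} -> exp(-2*I*pi/5), {4} -> exp(4*I*pi/5).
Now take the inner product of this character with each irreducible chi from the table, <chi_0*chi_3, chi> = (1/5) sum_C |C| (chi_0*chi_3)(C) conj(chi(C)):
  <chi_0*chi_3, chi_0> = (1/5)[1*(1)*conj(1) + 1*(exp(-4*I*pi/5))*conj(1) + 1*(exp(2*I*pi/5))*conj(1) + 1*(exp(-2*I*pi/5))*conj(1) + 1*(exp(4*I*pi/5))*conj(1)]
      = (1/5)[(1) + (exp(-4*I*pi/5)) + (exp(2*I*pi/5)) + (exp(-2*I*pi/5)) + (exp(4*I*pi/5))] = 0/5 = 0
  <chi_0*chi_3, chi_1> = (1/5)[1*(1)*conj(1) + 1*(exp(-4*I*pi/5))*conj(exp(2*I*pi/5)) + 1*(exp(2*I*pi/5))*conj(exp(4*I*pi/5)) + 1*(exp(-2*I*pi/5))*conj(exp(-4*I*pi/5)) + 1*(exp(4*I*pi/5))*conj(exp(-2*I*pi/5))]
      = (1/5)[(1) + (exp(4*I*pi/5)) + (exp(-2*I*pi/5)) + (exp(2*I*pi/5)) + (exp(-4*I*pi/5))] = 0/5 = 0
  <chi_0*chi_3, chi_2> = (1/5)[1*(1)*conj(1) + 1*(exp(-4*I*pi/5))*conj(exp(4*I*pi/5)) + 1*(exp(2*I*pi/5))*conj(exp(-2*I*pi/5)) + 1*(exp(-2*I*pi/5))*conj(exp(2*I*pi/5)) + 1*(exp(4*I*pi/5))*conj(exp(-4*I*pi/5))]
      = (1/5)[(1) + (exp(2*I*pi/5)) + (exp(4*I*pi/5)) + (exp(-4*I*pi/5)) + (exp(-2*I*pi/5))] = 0/5 = 0
  <chi_0*chi_3, chi_3> = (1/5)[1*(1)*conj(1) + 1*(exp(-4*I*pi/5))*conj(exp(-4*I*pi/5)) + 1*(exp(2*I*pi/5))*conj(exp(2*I*pi/5)) + 1*(exp(-2*I*pi/5))*conj(exp(-2*I*pi/5)) + 1*(exp(4*I*pi/5))*conj(exp(4*I*pi/5))]
      = (1/5)[(1) + (1) + (1) + (1) + (1)] = 5/5 = 1
  <chi_0*chi_3, chi_4> = (1/5)[1*(1)*conj(1) + 1*(exp(-4*I*pi/5))*conj(exp(-2*I*pi/5)) + 1*(exp(2*I*pi/5))*conj(exp(-4*I*pi/5)) + 1*(exp(-2*I*pi/5))*conj(exp(4*I*pi/5)) + 1*(exp(4*I*pi/5))*conj(exp(2*I*pi/5))]
      = (1/5)[(1) + (exp(-2*I*pi/5)) + (exp(-4*I*pi/5)) + (exp(4*I*pi/5)) + (exp(2*I*pi/5))] = 0/5 = 0
(Exp terms are combined using exp(i*s)*conj(exp(i*t)) = exp(i*(s-t)), and sums of them are collapsed using the identity that for every m > 1 the m distinct m-th roots of unity sum to 0, e.g. 1 + exp(2*I*pi/3) + exp(-2*I*pi/3) = 0.)
Hence the multiplicities are chi_3: 1. Dimension check: dim(chi_0)*dim(chi_3) = 1*1 = 1 and sum (mult * dim) = 1*1 = 1.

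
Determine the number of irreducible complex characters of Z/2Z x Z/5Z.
10

Argument: The number of irreducible complex representations of a finite group equals its number of conjugacy classes. Z/2Z x Z/5Z is abelian of order 10, so every element is its own conjugacy class: 10 classes, so Z/2Z x Z/5Z (order 10) has exactly 10 irreducible complex representations.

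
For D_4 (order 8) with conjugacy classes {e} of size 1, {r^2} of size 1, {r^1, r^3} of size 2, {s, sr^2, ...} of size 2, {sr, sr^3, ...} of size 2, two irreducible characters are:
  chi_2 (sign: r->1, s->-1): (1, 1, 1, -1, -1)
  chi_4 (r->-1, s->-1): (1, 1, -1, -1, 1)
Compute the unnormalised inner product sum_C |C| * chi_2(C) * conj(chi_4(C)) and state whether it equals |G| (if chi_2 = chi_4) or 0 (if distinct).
Sum = 0; so <chi_2, chi_4> = 0 (distinct irreducibles are orthogonal).

Details: Compute term by term over conjugacy classes (|C| * chi_2(C) * conj(chi_4(C))):
  1*(1)*conj(1) + 1*(1)*conj(1) + 2*(1)*conj(-1) + 2*(-1)*conj(-1) + 2*(-1)*conj(1)
  = (1) + (1) + (-2) + (2) + (-2)
  = 0.
Dividing by |G| = 8 gives 0/8 = 0, matching the row-orthogonality relation <chi_2, chi_4> = [chi_2 = chi_4].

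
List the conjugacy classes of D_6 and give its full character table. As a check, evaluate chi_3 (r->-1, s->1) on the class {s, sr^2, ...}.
Conjugacy classes: {e} of size 1, {r^3} of size 1, {r^1, r^5} of size 2, {r^2, r^4} of size 2, {s, sr^2, ...} of size 3, {sr, sr^3, ...} of size 3.
Character table:
  irrep \ class              {e} (size 1)  {r^3} (size 1)  {r^1, r^5} (size 2)  {r^2, r^4} (size 2)  {s, sr^2, ...} (size 3)  {sr, sr^3, ...} (size 3)
  chi_1 (triv)               1             1               1                    1                    1                        1                       
  chi_2 (sign: r->1, s->-1)  1             1               1                    1                    -1                       -1                      
  chi_3 (r->-1, s->1)        1             -1              -1                   1                    1                        -1                      
  chi_4 (r->-1, s->-1)       1             -1              -1                   1                    -1                       1                       
  chi_5 (2d, j=1)            2             -2              1                    -1                   0                        0                       
  chi_6 (2d, j=2)            2             2               -1                   -1                   0                        0                       

Spot check: chi_3 (r->-1, s->1) on {s, sr^2, ...} = 1.

Solution. D_6 has order 2*6 = 12 with 6 conjugacy classes, hence 6 irreducibles. Sum of squared dims 1 + 1 + 1 + 1 + 4 + 4 = 12 = |G|. Linear characters come from the abelianisation; the 2-dimensional irreps have character r^k -> 2*cos(2*pi*j*k/6), reflections -> 0.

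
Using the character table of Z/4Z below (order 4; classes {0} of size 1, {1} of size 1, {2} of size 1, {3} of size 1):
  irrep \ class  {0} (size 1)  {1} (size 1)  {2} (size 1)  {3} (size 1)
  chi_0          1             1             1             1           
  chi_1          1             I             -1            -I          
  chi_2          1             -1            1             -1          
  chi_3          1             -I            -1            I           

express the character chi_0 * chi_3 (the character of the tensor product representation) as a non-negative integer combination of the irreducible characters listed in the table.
chi_0 tensor chi_3 = chi_3 (all other irreducibles have multiplicity 0).

Details: The character of a tensor product is the pointwise product (chi_0 * chi_3)(C) = chi_0(C) * chi_3(C):
  {0}: (1)*(1), {1}: (1)*(-I), {2}: (1)*(-1), {3}: (1)*(I)
so (chi_0 * chi_3) takes values
  {0} -> 1, {1} -> -I, {2} -> -1, {3} -> I.
Now take the inner product of this character with each irreducible chi from the table, <chi_0*chi_3, chi> = (1/4) sum_C |C| (chi_0*chi_3)(C) conj(chi(C)):
  <chi_0*chi_3, chi_0> = (1/4)[1*(1)*conj(1) + 1*(-I)*conj(1) + 1*(-1)*conj(1) + 1*(I)*conj(1)]
      = (1/4)[(1) + (-I) + (-1) + (I)] = 0/4 = 0
  <chi_0*chi_3, chi_1> = (1/4)[1*(1)*conj(1) + 1*(-I)*conj(I) + 1*(-1)*conj(-1) + 1*(I)*conj(-I)]
      = (1/4)[(1) + (-1) + (1) + (-1)] = 0/4 = 0
  <chi_0*chi_3, chi_2> = (1/4)[1*(1)*conj(1) + 1*(-I)*conj(-1) + 1*(-1)*conj(1) + 1*(I)*conj(-1)]
      = (1/4)[(1) + (I) + (-1) + (-I)] = 0/4 = 0
  <chi_0*chi_3, chi_3> = (1/4)[1*(1)*conj(1) + 1*(-I)*conj(-I) + 1*(-1)*conj(-1) + 1*(I)*conj(I)]
      = (1/4)[(1) + (1) + (1) + (1)] = 4/4 = 1
(Exp terms are combined using exp(i*s)*conj(exp(i*t)) = exp(i*(s-t)), and sums of them are collapsed using the identity that for every m > 1 the m distinct m-th roots of unity sum to 0, e.g. 1 + exp(2*I*pi/3) + exp(-2*I*pi/3) = 0.)
Hence the multiplicities are chi_3: 1. Dimension check: dim(chi_0)*dim(chi_3) = 1*1 = 1 and sum (mult * dim) = 1*1 = 1.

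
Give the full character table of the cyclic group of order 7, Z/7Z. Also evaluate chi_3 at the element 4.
Character table of Z/7Z (irreps indexed chi_0,...,chi_6 with chi_k(m) = zeta_7^(k*m), zeta_7 = exp(2*pi*i/7)):
  irrep \ class  {0} (size 1)  {1} (size 1)    {2} (size 1)    {3} (size 1)    {4} (size 1)    {5} (size 1)    {6} (size 1)  
  chi_0          1             1               1               1               1               1               1             
  chi_1          1             exp(2*I*pi/7)   exp(4*I*pi/7)   exp(6*I*pi/7)   exp(-6*I*pi/7)  exp(-4*I*pi/7)  exp(-2*I*pi/7)
  chi_2          1             exp(4*I*pi/7)   exp(-6*I*pi/7)  exp(-2*I*pi/7)  exp(2*I*pi/7)   exp(6*I*pi/7)   exp(-4*I*pi/7)
  chi_3          1             exp(6*I*pi/7)   exp(-2*I*pi/7)  exp(4*I*pi/7)   exp(-4*I*pi/7)  exp(2*I*pi/7)   exp(-6*I*pi/7)
  chi_4          1             exp(-6*I*pi/7)  exp(2*I*pi/7)   exp(-4*I*pi/7)  exp(4*I*pi/7)   exp(-2*I*pi/7)  exp(6*I*pi/7) 
  chi_5          1             exp(-4*I*pi/7)  exp(6*I*pi/7)   exp(2*I*pi/7)   exp(-2*I*pi/7)  exp(-6*I*pi/7)  exp(4*I*pi/7) 
  chi_6          1             exp(-2*I*pi/7)  exp(-4*I*pi/7)  exp(-6*I*pi/7)  exp(6*I*pi/7)   exp(4*I*pi/7)   exp(2*I*pi/7) 

Spot check: chi_3(4) = zeta_7^(3*4) = zeta_7^12 = exp(-4*I*pi/7).

Argument: Z/7Z is abelian, so all 7 irreducible complex representations are 1-dimensional. They are given by chi_k(m) = zeta_7^(k*m) for k = 0,...,6. Row orthogonality: sum_m chi_k(m) conj(chi_l(m)) = 7 * [k = l].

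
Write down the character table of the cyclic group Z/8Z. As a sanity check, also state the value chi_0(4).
Character table of Z/8Z (irreps indexed chi_0,...,chi_7 with chi_k(m) = zeta_8^(k*m), zeta_8 = exp(2*pi*i/8)):
  irrep \ class  {0} (size 1)  {1} (size 1)    {2} (size 1)  {3} (size 1)    {4} (size 1)  {5} (size 1)    {6} (size 1)  {7} (size 1)  
  chi_0          1             1               1             1               1             1               1             1             
  chi_1          1             exp(I*pi/4)     I             exp(3*I*pi/4)   -1            exp(-3*I*pi/4)  -I            exp(-I*pi/4)  
  chi_2          1             I               -1            -I              1             I               -1            -I            
  chi_3          1             exp(3*I*pi/4)   -I            exp(I*pi/4)     -1            exp(-I*pi/4)    I             exp(-3*I*pi/4)
  chi_4          1             -1              1             -1              1             -1              1             -1            
  chi_5          1             exp(-3*I*pi/4)  I             exp(-I*pi/4)    -1            exp(I*pi/4)     -I            exp(3*I*pi/4) 
  chi_6          1             -I              -1            I               1             -I              -1            I             
  chi_7          1             exp(-I*pi/4)    -I            exp(-3*I*pi/4)  -1            exp(3*I*pi/4)   I             exp(I*pi/4)   

Spot check: chi_0(4) = zeta_8^(0*4) = zeta_8^0 = 1.

Justification: Z/8Z is abelian, so all 8 irreducible complex representations are 1-dimensional. They are given by chi_k(m) = zeta_8^(k*m) for k = 0,...,7. Row orthogonality: sum_m chi_k(m) conj(chi_l(m)) = 8 * [k = l].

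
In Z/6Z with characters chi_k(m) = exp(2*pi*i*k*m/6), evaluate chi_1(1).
chi_1(1) = zeta_6^1 = exp(I*pi/3)

Proof sketch: chi_1(1) = zeta_6^(1*1) = zeta_6^1. Since zeta_6^6 = 1, this equals zeta_6^1 = exp(2*pi*i*1/6) = exp(I*pi/3).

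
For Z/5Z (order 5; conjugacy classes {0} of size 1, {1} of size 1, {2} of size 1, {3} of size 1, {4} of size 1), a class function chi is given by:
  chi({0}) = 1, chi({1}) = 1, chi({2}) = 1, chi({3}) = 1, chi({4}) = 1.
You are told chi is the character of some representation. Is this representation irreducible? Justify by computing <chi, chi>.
Irreducible: <chi, chi> = 1.

Working: <chi, chi> = (1/|G|) sum_C |C| * |chi(C)|^2 = (1/5)[1*|1|^2 + 1*|1|^2 + 1*|1|^2 + 1*|1|^2 + 1*|1|^2]
  = (1/5)[(1) + (1) + (1) + (1) + (1)] = 5/5 = 1.
(Exp terms are combined using exp(i*s)*conj(exp(i*t)) = exp(i*(s-t)), and sums of them are collapsed using the identity that for every m > 1 the m distinct m-th roots of unity sum to 0, e.g. 1 + exp(2*I*pi/3) + exp(-2*I*pi/3) = 0.)
A character is irreducible iff <chi, chi> = 1, so this representation is irreducible.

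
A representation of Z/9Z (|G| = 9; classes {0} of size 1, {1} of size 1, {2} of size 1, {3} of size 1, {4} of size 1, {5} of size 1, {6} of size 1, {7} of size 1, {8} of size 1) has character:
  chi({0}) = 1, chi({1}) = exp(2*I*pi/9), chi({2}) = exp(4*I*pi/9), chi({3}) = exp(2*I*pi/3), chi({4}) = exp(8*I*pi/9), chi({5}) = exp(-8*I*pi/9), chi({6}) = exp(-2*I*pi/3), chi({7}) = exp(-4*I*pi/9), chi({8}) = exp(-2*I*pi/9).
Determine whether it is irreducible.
Irreducible: <chi, chi> = 1.

Justification: <chi, chi> = (1/|G|) sum_C |C| * |chi(C)|^2 = (1/9)[1*|1|^2 + 1*|exp(2*I*pi/9)|^2 + 1*|exp(4*I*pi/9)|^2 + 1*|exp(2*I*pi/3)|^2 + 1*|exp(8*I*pi/9)|^2 + 1*|exp(-8*I*pi/9)|^2 + 1*|exp(-2*I*pi/3)|^2 + 1*|exp(-4*I*pi/9)|^2 + 1*|exp(-2*I*pi/9)|^2]
  = (1/9)[(1) + (1) + (1) + (1) + (1) + (1) + (1) + (1) + (1)] = 9/9 = 1.
(Exp terms are combined using exp(i*s)*conj(exp(i*t)) = exp(i*(s-t)), and sums of them are collapsed using the identity that for every m > 1 the m distinct m-th roots of unity sum to 0, e.g. 1 + exp(2*I*pi/3) + exp(-2*I*pi/3) = 0.)
A character is irreducible iff <chi, chi> = 1, so this representation is irreducible.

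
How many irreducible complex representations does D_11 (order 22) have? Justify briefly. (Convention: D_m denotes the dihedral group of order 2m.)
7

Why: The number of irreducible complex representations of a finite group equals its number of conjugacy classes. D_11 has 7 conjugacy classes ((n+3)/2 for n odd), so D_11 (order 22) has exactly 7 irreducible complex representations.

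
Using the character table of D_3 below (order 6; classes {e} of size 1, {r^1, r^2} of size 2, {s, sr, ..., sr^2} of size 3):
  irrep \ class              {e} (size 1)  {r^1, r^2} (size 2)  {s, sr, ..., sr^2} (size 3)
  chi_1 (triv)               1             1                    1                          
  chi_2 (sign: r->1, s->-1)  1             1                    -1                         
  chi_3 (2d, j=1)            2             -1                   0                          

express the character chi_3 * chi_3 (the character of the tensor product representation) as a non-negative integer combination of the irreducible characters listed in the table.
chi_3 tensor chi_3 = chi_1 + chi_2 + chi_3 (all other irreducibles have multiplicity 0).

Explanation: The character of a tensor product is the pointwise product (chi_3 * chi_3)(C) = chi_3(C) * chi_3(C):
  {e}: (2)*(2), {r^1, r^2}: (-1)*(-1), {s, sr, ..., sr^2}: (0)*(0)
so (chi_3 * chi_3) takes values
  {e} -> 4, {r^1, r^2} -> 1, {s, sr, ..., sr^2} -> 0.
Now take the inner product of this character with each irreducible chi from the table, <chi_3*chi_3, chi> = (1/6) sum_C |C| (chi_3*chi_3)(C) conj(chi(C)):
  <chi_3*chi_3, chi_1> = (1/6)[1*(4)*conj(1) + 2*(1)*conj(1) + 3*(0)*conj(1)]
      = (1/6)[(4) + (2) + (0)] = 6/6 = 1
  <chi_3*chi_3, chi_2> = (1/6)[1*(4)*conj(1) + 2*(1)*conj(1) + 3*(0)*conj(-1)]
      = (1/6)[(4) + (2) + (0)] = 6/6 = 1
  <chi_3*chi_3, chi_3> = (1/6)[1*(4)*conj(2) + 2*(1)*conj(-1) + 3*(0)*conj(0)]
      = (1/6)[(8) + (-2) + (0)] = 6/6 = 1
Hence the multiplicities are chi_1: 1, chi_2: 1, chi_3: 1. Dimension check: dim(chi_3)*dim(chi_3) = 2*2 = 4 and sum (mult * dim) = 1*1 + 1*1 + 1*2 = 4.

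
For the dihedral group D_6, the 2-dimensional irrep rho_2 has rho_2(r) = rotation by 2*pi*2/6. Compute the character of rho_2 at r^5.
chi_{rho_2}(r^5) = 2*cos(2*pi*2*5/6) = -1

Working: rho_2(r^5) is rotation by angle 2*pi*2*5/6, whose trace is 2*cos(2*pi*2*5/6) = -1.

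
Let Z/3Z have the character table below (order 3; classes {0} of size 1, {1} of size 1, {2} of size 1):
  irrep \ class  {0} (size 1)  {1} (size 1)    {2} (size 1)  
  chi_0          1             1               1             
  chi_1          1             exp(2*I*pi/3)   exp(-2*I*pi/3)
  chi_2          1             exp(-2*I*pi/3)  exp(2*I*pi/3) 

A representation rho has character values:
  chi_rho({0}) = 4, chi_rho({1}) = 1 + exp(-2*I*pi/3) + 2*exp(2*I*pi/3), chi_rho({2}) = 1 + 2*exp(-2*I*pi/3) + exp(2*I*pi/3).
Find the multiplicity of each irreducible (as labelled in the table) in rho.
Multiplicities: chi_0: 1, chi_1: 2, chi_2: 1.

Use <chi_rho, chi> = (1/|G|) sum_C |C| * chi_rho(C) * conj(chi(C)) with |G| = 3 for each irreducible chi in the table:
  <chi_rho, chi_0> = (1/3)[1*(4)*conj(1) + 1*(1 + exp(-2*I*pi/3) + 2*exp(2*I*pi/3))*conj(1) + 1*(1 + 2*exp(-2*I*pi/3) + exp(2*I*pi/3))*conj(1)]
      = (1/3)[(4) + (1 + exp(-2*I*pi/3) + 2*exp(2*I*pi/3)) + (1 + 2*exp(-2*I*pi/3) + exp(2*I*pi/3))] = 3/3 = 1
  <chi_rho, chi_1> = (1/3)[1*(4)*conj(1) + 1*(1 + exp(-2*I*pi/3) + 2*exp(2*I*pi/3))*conj(exp(2*I*pi/3)) + 1*(1 + 2*exp(-2*I*pi/3) + exp(2*I*pi/3))*conj(exp(-2*I*pi/3))]
      = (1/3)[(4) + (1) + (1)] = 6/3 = 2
  <chi_rho, chi_2> = (1/3)[1*(4)*conj(1) + 1*(1 + exp(-2*I*pi/3) + 2*exp(2*I*pi/3))*conj(exp(-2*I*pi/3)) + 1*(1 + 2*exp(-2*I*pi/3) + exp(2*I*pi/3))*conj(exp(2*I*pi/3))]
      = (1/3)[(4) + (1 + 2*exp(-2*I*pi/3) + exp(2*I*pi/3)) + (1 + exp(-2*I*pi/3) + 2*exp(2*I*pi/3))] = 3/3 = 1
(Exp terms are combined using exp(i*s)*conj(exp(i*t)) = exp(i*(s-t)), and sums of them are collapsed using the identity that for every m > 1 the m distinct m-th roots of unity sum to 0, e.g. 1 + exp(2*I*pi/3) + exp(-2*I*pi/3) = 0.)
Dimension check: dim(rho) = sum (mult * dim) = 1*1 + 2*1 + 1*1 = 4 = chi_rho(e) = 4.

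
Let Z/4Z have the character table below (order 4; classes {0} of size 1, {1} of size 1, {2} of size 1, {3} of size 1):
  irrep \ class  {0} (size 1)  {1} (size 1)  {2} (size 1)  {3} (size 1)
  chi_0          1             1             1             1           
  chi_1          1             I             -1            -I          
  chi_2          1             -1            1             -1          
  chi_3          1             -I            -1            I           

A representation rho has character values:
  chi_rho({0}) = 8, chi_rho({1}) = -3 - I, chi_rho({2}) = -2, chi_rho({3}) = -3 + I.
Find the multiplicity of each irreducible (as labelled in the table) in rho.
Multiplicities: chi_0: 0, chi_1: 2, chi_2: 3, chi_3: 3.

Working: Use <chi_rho, chi> = (1/|G|) sum_C |C| * chi_rho(C) * conj(chi(C)) with |G| = 4 for each irreducible chi in the table:
  <chi_rho, chi_0> = (1/4)[1*(8)*conj(1) + 1*(-3 - I)*conj(1) + 1*(-2)*conj(1) + 1*(-3 + I)*conj(1)]
      = (1/4)[(8) + (-3 - I) + (-2) + (-3 + I)] = 0/4 = 0
  <chi_rho, chi_1> = (1/4)[1*(8)*conj(1) + 1*(-3 - I)*conj(I) + 1*(-2)*conj(-1) + 1*(-3 + I)*conj(-I)]
      = (1/4)[(8) + (-1 + 3*I) + (2) + (-1 - 3*I)] = 8/4 = 2
  <chi_rho, chi_2> = (1/4)[1*(8)*conj(1) + 1*(-3 - I)*conj(-1) + 1*(-2)*conj(1) + 1*(-3 + I)*conj(-1)]
      = (1/4)[(8) + (3 + I) + (-2) + (3 - I)] = 12/4 = 3
  <chi_rho, chi_3> = (1/4)[1*(8)*conj(1) + 1*(-3 - I)*conj(-I) + 1*(-2)*conj(-1) + 1*(-3 + I)*conj(I)]
      = (1/4)[(8) + (1 - 3*I) + (2) + (1 + 3*I)] = 12/4 = 3
(Exp terms are combined using exp(i*s)*conj(exp(i*t)) = exp(i*(s-t)), and sums of them are collapsed using the identity that for every m > 1 the m distinct m-th roots of unity sum to 0, e.g. 1 + exp(2*I*pi/3) + exp(-2*I*pi/3) = 0.)
Dimension check: dim(rho) = sum (mult * dim) = 0*1 + 2*1 + 3*1 + 3*1 = 8 = chi_rho(e) = 8.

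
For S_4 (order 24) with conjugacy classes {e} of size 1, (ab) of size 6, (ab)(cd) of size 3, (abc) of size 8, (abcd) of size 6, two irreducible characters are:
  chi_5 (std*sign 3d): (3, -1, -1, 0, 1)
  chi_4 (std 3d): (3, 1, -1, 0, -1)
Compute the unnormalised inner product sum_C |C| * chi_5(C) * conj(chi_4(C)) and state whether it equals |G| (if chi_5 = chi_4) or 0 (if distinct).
Sum = 0; so <chi_5, chi_4> = 0 (distinct irreducibles are orthogonal).

Explanation: Compute term by term over conjugacy classes (|C| * chi_5(C) * conj(chi_4(C))):
  1*(3)*conj(3) + 6*(-1)*conj(1) + 3*(-1)*conj(-1) + 8*(0)*conj(0) + 6*(1)*conj(-1)
  = (9) + (-6) + (3) + (0) + (-6)
  = 0.
Dividing by |G| = 24 gives 0/24 = 0, matching the row-orthogonality relation <chi_5, chi_4> = [chi_5 = chi_4].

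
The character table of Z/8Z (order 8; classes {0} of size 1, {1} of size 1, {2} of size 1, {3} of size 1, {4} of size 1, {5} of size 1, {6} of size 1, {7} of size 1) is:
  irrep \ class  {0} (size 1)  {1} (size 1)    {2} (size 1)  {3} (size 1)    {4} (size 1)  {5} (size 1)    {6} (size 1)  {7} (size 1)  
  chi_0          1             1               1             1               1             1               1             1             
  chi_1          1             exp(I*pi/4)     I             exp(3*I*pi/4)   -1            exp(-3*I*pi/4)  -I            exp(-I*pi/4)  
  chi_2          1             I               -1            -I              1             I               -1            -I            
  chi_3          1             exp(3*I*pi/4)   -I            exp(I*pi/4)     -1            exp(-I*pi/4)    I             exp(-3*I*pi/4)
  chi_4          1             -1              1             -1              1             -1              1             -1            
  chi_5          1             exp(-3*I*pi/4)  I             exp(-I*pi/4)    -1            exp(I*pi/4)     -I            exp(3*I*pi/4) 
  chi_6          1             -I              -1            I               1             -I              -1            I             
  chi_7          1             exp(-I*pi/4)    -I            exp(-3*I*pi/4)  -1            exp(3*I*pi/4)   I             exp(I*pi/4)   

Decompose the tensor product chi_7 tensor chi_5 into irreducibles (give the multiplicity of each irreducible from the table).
chi_7 tensor chi_5 = chi_4 (all other irreducibles have multiplicity 0).

Why: The character of a tensor product is the pointwise product (chi_7 * chi_5)(C) = chi_7(C) * chi_5(C):
  {0}: (1)*(1), {1}: (exp(-I*pi/4))*(exp(-3*I*pi/4)), {2}: (-I)*(I), {3}: (exp(-3*I*pi/4))*(exp(-I*pi/4)), {4}: (-1)*(-1), {5}: (exp(3*I*pi/4))*(exp(I*pi/4)), {6}: (I)*(-I), {7}: (exp(I*pi/4))*(exp(3*I*pi/4))
so (chi_7 * chi_5) takes values
  {0} -> 1, {1} -> -1, {2} -> 1, {3} -> -1, {4} -> 1, {5} -> -1, {6} -> 1, {7} -> -1.
Now take the inner product of this character with each irreducible chi from the table, <chi_7*chi_5, chi> = (1/8) sum_C |C| (chi_7*chi_5)(C) conj(chi(C)):
  <chi_7*chi_5, chi_0> = (1/8)[1*(1)*conj(1) + 1*(-1)*conj(1) + 1*(1)*conj(1) + 1*(-1)*conj(1) + 1*(1)*conj(1) + 1*(-1)*conj(1) + 1*(1)*conj(1) + 1*(-1)*conj(1)]
      = (1/8)[(1) + (-1) + (1) + (-1) + (1) + (-1) + (1) + (-1)] = 0/8 = 0
  <chi_7*chi_5, chi_1> = (1/8)[1*(1)*conj(1) + 1*(-1)*conj(exp(I*pi/4)) + 1*(1)*conj(I) + 1*(-1)*conj(exp(3*I*pi/4)) + 1*(1)*conj(-1) + 1*(-1)*conj(exp(-3*I*pi/4)) + 1*(1)*conj(-I) + 1*(-1)*conj(exp(-I*pi/4))]
      = (1/8)[(1) + (-exp(-I*pi/4)) + (-I) + (-exp(-3*I*pi/4)) + (-1) + (-exp(3*I*pi/4)) + (I) + (-exp(I*pi/4))] = 0/8 = 0
  <chi_7*chi_5, chi_2> = (1/8)[1*(1)*conj(1) + 1*(-1)*conj(I) + 1*(1)*conj(-1) + 1*(-1)*conj(-I) + 1*(1)*conj(1) + 1*(-1)*conj(I) + 1*(1)*conj(-1) + 1*(-1)*conj(-I)]
      = (1/8)[(1) + (I) + (-1) + (-I) + (1) + (I) + (-1) + (-I)] = 0/8 = 0
  <chi_7*chi_5, chi_3> = (1/8)[1*(1)*conj(1) + 1*(-1)*conj(exp(3*I*pi/4)) + 1*(1)*conj(-I) + 1*(-1)*conj(exp(I*pi/4)) + 1*(1)*conj(-1) + 1*(-1)*conj(exp(-I*pi/4)) + 1*(1)*conj(I) + 1*(-1)*conj(exp(-3*I*pi/4))]
      = (1/8)[(1) + (-exp(-3*I*pi/4)) + (I) + (-exp(-I*pi/4)) + (-1) + (-exp(I*pi/4)) + (-I) + (-exp(3*I*pi/4))] = 0/8 = 0
  <chi_7*chi_5, chi_4> = (1/8)[1*(1)*conj(1) + 1*(-1)*conj(-1) + 1*(1)*conj(1) + 1*(-1)*conj(-1) + 1*(1)*conj(1) + 1*(-1)*conj(-1) + 1*(1)*conj(1) + 1*(-1)*conj(-1)]
      = (1/8)[(1) + (1) + (1) + (1) + (1) + (1) + (1) + (1)] = 8/8 = 1
  <chi_7*chi_5, chi_5> = (1/8)[1*(1)*conj(1) + 1*(-1)*conj(exp(-3*I*pi/4)) + 1*(1)*conj(I) + 1*(-1)*conj(exp(-I*pi/4)) + 1*(1)*conj(-1) + 1*(-1)*conj(exp(I*pi/4)) + 1*(1)*conj(-I) + 1*(-1)*conj(exp(3*I*pi/4))]
      = (1/8)[(1) + (-exp(3*I*pi/4)) + (-I) + (-exp(I*pi/4)) + (-1) + (-exp(-I*pi/4)) + (I) + (-exp(-3*I*pi/4))] = 0/8 = 0
  <chi_7*chi_5, chi_6> = (1/8)[1*(1)*conj(1) + 1*(-1)*conj(-I) + 1*(1)*conj(-1) + 1*(-1)*conj(I) + 1*(1)*conj(1) + 1*(-1)*conj(-I) + 1*(1)*conj(-1) + 1*(-1)*conj(I)]
      = (1/8)[(1) + (-I) + (-1) + (I) + (1) + (-I) + (-1) + (I)] = 0/8 = 0
  <chi_7*chi_5, chi_7> = (1/8)[1*(1)*conj(1) + 1*(-1)*conj(exp(-I*pi/4)) + 1*(1)*conj(-I) + 1*(-1)*conj(exp(-3*I*pi/4)) + 1*(1)*conj(-1) + 1*(-1)*conj(exp(3*I*pi/4)) + 1*(1)*conj(I) + 1*(-1)*conj(exp(I*pi/4))]
      = (1/8)[(1) + (-exp(I*pi/4)) + (I) + (-exp(3*I*pi/4)) + (-1) + (-exp(-3*I*pi/4)) + (-I) + (-exp(-I*pi/4))] = 0/8 = 0
(Exp terms are combined using exp(i*s)*conj(exp(i*t)) = exp(i*(s-t)), and sums of them are collapsed using the identity that for every m > 1 the m distinct m-th roots of unity sum to 0, e.g. 1 + exp(2*I*pi/3) + exp(-2*I*pi/3) = 0.)
Hence the multiplicities are chi_4: 1. Dimension check: dim(chi_7)*dim(chi_5) = 1*1 = 1 and sum (mult * dim) = 1*1 = 1.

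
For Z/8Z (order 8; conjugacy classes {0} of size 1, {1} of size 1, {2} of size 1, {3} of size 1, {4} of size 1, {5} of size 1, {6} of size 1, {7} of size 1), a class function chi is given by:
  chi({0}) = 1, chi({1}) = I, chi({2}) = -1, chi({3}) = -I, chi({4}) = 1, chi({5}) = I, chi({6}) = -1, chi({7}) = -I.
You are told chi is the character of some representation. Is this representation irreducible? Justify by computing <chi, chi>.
Irreducible: <chi, chi> = 1.

<chi, chi> = (1/|G|) sum_C |C| * |chi(C)|^2 = (1/8)[1*|1|^2 + 1*|I|^2 + 1*|-1|^2 + 1*|-I|^2 + 1*|1|^2 + 1*|I|^2 + 1*|-1|^2 + 1*|-I|^2]
  = (1/8)[(1) + (1) + (1) + (1) + (1) + (1) + (1) + (1)] = 8/8 = 1.
(Exp terms are combined using exp(i*s)*conj(exp(i*t)) = exp(i*(s-t)), and sums of them are collapsed using the identity that for every m > 1 the m distinct m-th roots of unity sum to 0, e.g. 1 + exp(2*I*pi/3) + exp(-2*I*pi/3) = 0.)
A character is irreducible iff <chi, chi> = 1, so this representation is irreducible.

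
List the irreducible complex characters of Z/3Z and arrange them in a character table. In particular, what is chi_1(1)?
Character table of Z/3Z (irreps indexed chi_0,...,chi_2 with chi_k(m) = zeta_3^(k*m), zeta_3 = exp(2*pi*i/3)):
  irrep \ class  {0} (size 1)  {1} (size 1)    {2} (size 1)  
  chi_0          1             1               1             
  chi_1          1             exp(2*I*pi/3)   exp(-2*I*pi/3)
  chi_2          1             exp(-2*I*pi/3)  exp(2*I*pi/3) 

Spot check: chi_1(1) = zeta_3^(1*1) = zeta_3^1 = exp(2*I*pi/3).

Proof sketch: Z/3Z is abelian, so all 3 irreducible complex representations are 1-dimensional. They are given by chi_k(m) = zeta_3^(k*m) for k = 0,...,2. Row orthogonality: sum_m chi_k(m) conj(chi_l(m)) = 3 * [k = l].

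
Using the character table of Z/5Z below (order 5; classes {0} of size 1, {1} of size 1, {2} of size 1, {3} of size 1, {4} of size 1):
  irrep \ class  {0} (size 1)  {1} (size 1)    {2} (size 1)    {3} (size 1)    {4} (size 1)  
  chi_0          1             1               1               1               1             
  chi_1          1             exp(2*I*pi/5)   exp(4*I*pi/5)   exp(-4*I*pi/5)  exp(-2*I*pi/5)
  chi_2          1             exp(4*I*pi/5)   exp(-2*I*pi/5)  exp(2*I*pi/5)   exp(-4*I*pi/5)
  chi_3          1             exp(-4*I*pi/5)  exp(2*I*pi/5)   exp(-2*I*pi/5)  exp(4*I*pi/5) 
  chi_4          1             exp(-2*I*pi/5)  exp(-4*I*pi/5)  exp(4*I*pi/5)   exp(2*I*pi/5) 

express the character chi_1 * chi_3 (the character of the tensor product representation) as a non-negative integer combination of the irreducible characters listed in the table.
chi_1 tensor chi_3 = chi_4 (all other irreducibles have multiplicity 0).

Reasoning: The character of a tensor product is the pointwise product (chi_1 * chi_3)(C) = chi_1(C) * chi_3(C):
  {0}: (1)*(1), {1}: (exp(2*I*pi/5))*(exp(-4*I*pi/5)), {2}: (exp(4*I*pi/5))*(exp(2*I*pi/5)), {3}: (exp(-4*I*pi/5))*(exp(-2*I*pi/5)), {4}: (exp(-2*I*pi/5))*(exp(4*I*pi/5))
so (chi_1 * chi_3) takes values
  {0} -> 1, {1} -> exp(-2*I*pi/5), {2} -> exp(-4*I*pi/5), {3} -> exp(4*I*pi/5), {4} -> exp(2*I*pi/5).
Now take the inner product of this character with each irreducible chi from the table, <chi_1*chi_3, chi> = (1/5) sum_C |C| (chi_1*chi_3)(C) conj(chi(C)):
  <chi_1*chi_3, chi_0> = (1/5)[1*(1)*conj(1) + 1*(exp(-2*I*pi/5))*conj(1) + 1*(exp(-4*I*pi/5))*conj(1) + 1*(exp(4*I*pi/5))*conj(1) + 1*(exp(2*I*pi/5))*conj(1)]
      = (1/5)[(1) + (exp(-2*I*pi/5)) + (exp(-4*I*pi/5)) + (exp(4*I*pi/5)) + (exp(2*I*pi/5))] = 0/5 = 0
  <chi_1*chi_3, chi_1> = (1/5)[1*(1)*conj(1) + 1*(exp(-2*I*pi/5))*conj(exp(2*I*pi/5)) + 1*(exp(-4*I*pi/5))*conj(exp(4*I*pi/5)) + 1*(exp(4*I*pi/5))*conj(exp(-4*I*pi/5)) + 1*(exp(2*I*pi/5))*conj(exp(-2*I*pi/5))]
      = (1/5)[(1) + (exp(-4*I*pi/5)) + (exp(2*I*pi/5)) + (exp(-2*I*pi/5)) + (exp(4*I*pi/5))] = 0/5 = 0
  <chi_1*chi_3, chi_2> = (1/5)[1*(1)*conj(1) + 1*(exp(-2*I*pi/5))*conj(exp(4*I*pi/5)) + 1*(exp(-4*I*pi/5))*conj(exp(-2*I*pi/5)) + 1*(exp(4*I*pi/5))*conj(exp(2*I*pi/5)) + 1*(exp(2*I*pi/5))*conj(exp(-4*I*pi/5))]
      = (1/5)[(1) + (exp(4*I*pi/5)) + (exp(-2*I*pi/5)) + (exp(2*I*pi/5)) + (exp(-4*I*pi/5))] = 0/5 = 0
  <chi_1*chi_3, chi_3> = (1/5)[1*(1)*conj(1) + 1*(exp(-2*I*pi/5))*conj(exp(-4*I*pi/5)) + 1*(exp(-4*I*pi/5))*conj(exp(2*I*pi/5)) + 1*(exp(4*I*pi/5))*conj(exp(-2*I*pi/5)) + 1*(exp(2*I*pi/5))*conj(exp(4*I*pi/5))]
      = (1/5)[(1) + (exp(2*I*pi/5)) + (exp(4*I*pi/5)) + (exp(-4*I*pi/5)) + (exp(-2*I*pi/5))] = 0/5 = 0
  <chi_1*chi_3, chi_4> = (1/5)[1*(1)*conj(1) + 1*(exp(-2*I*pi/5))*conj(exp(-2*I*pi/5)) + 1*(exp(-4*I*pi/5))*conj(exp(-4*I*pi/5)) + 1*(exp(4*I*pi/5))*conj(exp(4*I*pi/5)) + 1*(exp(2*I*pi/5))*conj(exp(2*I*pi/5))]
      = (1/5)[(1) + (1) + (1) + (1) + (1)] = 5/5 = 1
(Exp terms are combined using exp(i*s)*conj(exp(i*t)) = exp(i*(s-t)), and sums of them are collapsed using the identity that for every m > 1 the m distinct m-th roots of unity sum to 0, e.g. 1 + exp(2*I*pi/3) + exp(-2*I*pi/3) = 0.)
Hence the multiplicities are chi_4: 1. Dimension check: dim(chi_1)*dim(chi_3) = 1*1 = 1 and sum (mult * dim) = 1*1 = 1.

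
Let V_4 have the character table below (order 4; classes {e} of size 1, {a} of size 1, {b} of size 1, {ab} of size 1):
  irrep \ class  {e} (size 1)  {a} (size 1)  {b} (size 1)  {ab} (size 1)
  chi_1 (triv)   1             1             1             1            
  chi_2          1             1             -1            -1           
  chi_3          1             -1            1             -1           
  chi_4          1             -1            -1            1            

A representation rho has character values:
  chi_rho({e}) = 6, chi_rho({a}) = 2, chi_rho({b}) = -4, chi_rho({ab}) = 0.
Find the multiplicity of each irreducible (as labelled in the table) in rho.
Multiplicities: chi_1: 1, chi_2: 3, chi_3: 0, chi_4: 2.

Solution. Use <chi_rho, chi> = (1/|G|) sum_C |C| * chi_rho(C) * conj(chi(C)) with |G| = 4 for each irreducible chi in the table:
  <chi_rho, chi_1> = (1/4)[1*(6)*conj(1) + 1*(2)*conj(1) + 1*(-4)*conj(1) + 1*(0)*conj(1)]
      = (1/4)[(6) + (2) + (-4) + (0)] = 4/4 = 1
  <chi_rho, chi_2> = (1/4)[1*(6)*conj(1) + 1*(2)*conj(1) + 1*(-4)*conj(-1) + 1*(0)*conj(-1)]
      = (1/4)[(6) + (2) + (4) + (0)] = 12/4 = 3
  <chi_rho, chi_3> = (1/4)[1*(6)*conj(1) + 1*(2)*conj(-1) + 1*(-4)*conj(1) + 1*(0)*conj(-1)]
      = (1/4)[(6) + (-2) + (-4) + (0)] = 0/4 = 0
  <chi_rho, chi_4> = (1/4)[1*(6)*conj(1) + 1*(2)*conj(-1) + 1*(-4)*conj(-1) + 1*(0)*conj(1)]
      = (1/4)[(6) + (-2) + (4) + (0)] = 8/4 = 2
Dimension check: dim(rho) = sum (mult * dim) = 1*1 + 3*1 + 0*1 + 2*1 = 6 = chi_rho(e) = 6.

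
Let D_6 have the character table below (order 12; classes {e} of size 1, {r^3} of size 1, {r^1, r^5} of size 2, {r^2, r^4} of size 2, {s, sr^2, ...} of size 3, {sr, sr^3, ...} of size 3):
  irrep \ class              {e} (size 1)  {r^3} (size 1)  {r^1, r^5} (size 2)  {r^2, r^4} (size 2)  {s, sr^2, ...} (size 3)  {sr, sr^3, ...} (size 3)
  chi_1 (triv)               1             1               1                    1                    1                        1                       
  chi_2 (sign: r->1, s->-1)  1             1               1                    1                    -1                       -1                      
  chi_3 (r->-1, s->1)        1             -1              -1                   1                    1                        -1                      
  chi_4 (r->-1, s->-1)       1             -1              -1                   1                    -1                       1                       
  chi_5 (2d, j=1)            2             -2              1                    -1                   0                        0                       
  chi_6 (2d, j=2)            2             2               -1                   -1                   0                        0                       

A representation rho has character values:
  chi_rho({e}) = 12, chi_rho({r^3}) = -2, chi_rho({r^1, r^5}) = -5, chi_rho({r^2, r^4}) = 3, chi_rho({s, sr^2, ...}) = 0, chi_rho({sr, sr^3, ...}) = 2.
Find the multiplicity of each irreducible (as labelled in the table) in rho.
Multiplicities: chi_1: 1, chi_2: 0, chi_3: 2, chi_4: 3, chi_5: 1, chi_6: 2.

Justification: Use <chi_rho, chi> = (1/|G|) sum_C |C| * chi_rho(C) * conj(chi(C)) with |G| = 12 for each irreducible chi in the table:
  <chi_rho, chi_1> = (1/12)[1*(12)*conj(1) + 1*(-2)*conj(1) + 2*(-5)*conj(1) + 2*(3)*conj(1) + 3*(0)*conj(1) + 3*(2)*conj(1)]
      = (1/12)[(12) + (-2) + (-10) + (6) + (0) + (6)] = 12/12 = 1
  <chi_rho, chi_2> = (1/12)[1*(12)*conj(1) + 1*(-2)*conj(1) + 2*(-5)*conj(1) + 2*(3)*conj(1) + 3*(0)*conj(-1) + 3*(2)*conj(-1)]
      = (1/12)[(12) + (-2) + (-10) + (6) + (0) + (-6)] = 0/12 = 0
  <chi_rho, chi_3> = (1/12)[1*(12)*conj(1) + 1*(-2)*conj(-1) + 2*(-5)*conj(-1) + 2*(3)*conj(1) + 3*(0)*conj(1) + 3*(2)*conj(-1)]
      = (1/12)[(12) + (2) + (10) + (6) + (0) + (-6)] = 24/12 = 2
  <chi_rho, chi_4> = (1/12)[1*(12)*conj(1) + 1*(-2)*conj(-1) + 2*(-5)*conj(-1) + 2*(3)*conj(1) + 3*(0)*conj(-1) + 3*(2)*conj(1)]
      = (1/12)[(12) + (2) + (10) + (6) + (0) + (6)] = 36/12 = 3
  <chi_rho, chi_5> = (1/12)[1*(12)*conj(2) + 1*(-2)*conj(-2) + 2*(-5)*conj(1) + 2*(3)*conj(-1) + 3*(0)*conj(0) + 3*(2)*conj(0)]
      = (1/12)[(24) + (4) + (-10) + (-6) + (0) + (0)] = 12/12 = 1
  <chi_rho, chi_6> = (1/12)[1*(12)*conj(2) + 1*(-2)*conj(2) + 2*(-5)*conj(-1) + 2*(3)*conj(-1) + 3*(0)*conj(0) + 3*(2)*conj(0)]
      = (1/12)[(24) + (-4) + (10) + (-6) + (0) + (0)] = 24/12 = 2
Dimension check: dim(rho) = sum (mult * dim) = 1*1 + 0*1 + 2*1 + 3*1 + 1*2 + 2*2 = 12 = chi_rho(e) = 12.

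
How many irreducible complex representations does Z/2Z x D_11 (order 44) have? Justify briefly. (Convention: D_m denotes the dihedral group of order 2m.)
14

Working: The number of irreducible complex representations of a finite group equals its number of conjugacy classes. For a direct product, #classes(G x H) = #classes(G) * #classes(H). Z/2Z has 2 classes (abelian), D_11 has 7 classes, so 2 * 7 = 14, so Z/2Z x D_11 (order 44) has exactly 14 irreducible complex representations.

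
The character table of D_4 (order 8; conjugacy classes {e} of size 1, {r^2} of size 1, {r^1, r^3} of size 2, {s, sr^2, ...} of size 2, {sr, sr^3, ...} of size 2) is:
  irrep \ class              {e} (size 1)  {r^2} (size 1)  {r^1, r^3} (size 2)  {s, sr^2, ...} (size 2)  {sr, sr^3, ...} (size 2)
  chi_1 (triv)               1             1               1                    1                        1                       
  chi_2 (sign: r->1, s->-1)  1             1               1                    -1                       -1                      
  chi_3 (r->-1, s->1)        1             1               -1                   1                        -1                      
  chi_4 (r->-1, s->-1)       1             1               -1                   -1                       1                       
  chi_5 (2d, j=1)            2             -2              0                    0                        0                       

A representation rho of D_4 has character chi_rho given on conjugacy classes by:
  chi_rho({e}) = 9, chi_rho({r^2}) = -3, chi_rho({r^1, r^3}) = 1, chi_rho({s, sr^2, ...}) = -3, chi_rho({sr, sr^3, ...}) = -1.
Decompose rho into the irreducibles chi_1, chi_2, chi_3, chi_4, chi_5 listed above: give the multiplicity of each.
Multiplicities: chi_1: 0, chi_2: 2, chi_3: 0, chi_4: 1, chi_5: 3.

Reasoning: Use <chi_rho, chi> = (1/|G|) sum_C |C| * chi_rho(C) * conj(chi(C)) with |G| = 8 for each irreducible chi in the table:
  <chi_rho, chi_1> = (1/8)[1*(9)*conj(1) + 1*(-3)*conj(1) + 2*(1)*conj(1) + 2*(-3)*conj(1) + 2*(-1)*conj(1)]
      = (1/8)[(9) + (-3) + (2) + (-6) + (-2)] = 0/8 = 0
  <chi_rho, chi_2> = (1/8)[1*(9)*conj(1) + 1*(-3)*conj(1) + 2*(1)*conj(1) + 2*(-3)*conj(-1) + 2*(-1)*conj(-1)]
      = (1/8)[(9) + (-3) + (2) + (6) + (2)] = 16/8 = 2
  <chi_rho, chi_3> = (1/8)[1*(9)*conj(1) + 1*(-3)*conj(1) + 2*(1)*conj(-1) + 2*(-3)*conj(1) + 2*(-1)*conj(-1)]
      = (1/8)[(9) + (-3) + (-2) + (-6) + (2)] = 0/8 = 0
  <chi_rho, chi_4> = (1/8)[1*(9)*conj(1) + 1*(-3)*conj(1) + 2*(1)*conj(-1) + 2*(-3)*conj(-1) + 2*(-1)*conj(1)]
      = (1/8)[(9) + (-3) + (-2) + (6) + (-2)] = 8/8 = 1
  <chi_rho, chi_5> = (1/8)[1*(9)*conj(2) + 1*(-3)*conj(-2) + 2*(1)*conj(0) + 2*(-3)*conj(0) + 2*(-1)*conj(0)]
      = (1/8)[(18) + (6) + (0) + (0) + (0)] = 24/8 = 3
Dimension check: dim(rho) = sum (mult * dim) = 0*1 + 2*1 + 0*1 + 1*1 + 3*2 = 9 = chi_rho(e) = 9.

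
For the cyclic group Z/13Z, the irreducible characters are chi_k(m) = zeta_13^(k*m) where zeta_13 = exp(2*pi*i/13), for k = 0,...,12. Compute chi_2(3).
chi_2(3) = zeta_13^6 = exp(12*I*pi/13)

Derivation: chi_2(3) = zeta_13^(2*3) = zeta_13^6. Since zeta_13^13 = 1, this equals zeta_13^6 = exp(2*pi*i*6/13) = exp(12*I*pi/13).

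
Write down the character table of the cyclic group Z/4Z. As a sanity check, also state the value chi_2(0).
Character table of Z/4Z (irreps indexed chi_0,...,chi_3 with chi_k(m) = zeta_4^(k*m), zeta_4 = exp(2*pi*i/4)):
  irrep \ class  {0} (size 1)  {1} (size 1)  {2} (size 1)  {3} (size 1)
  chi_0          1             1             1             1           
  chi_1          1             I             -1            -I          
  chi_2          1             -1            1             -1          
  chi_3          1             -I            -1            I           

Spot check: chi_2(0) = zeta_4^(2*0) = zeta_4^0 = 1.

Derivation: Z/4Z is abelian, so all 4 irreducible complex representations are 1-dimensional. They are given by chi_k(m) = zeta_4^(k*m) for k = 0,...,3. Row orthogonality: sum_m chi_k(m) conj(chi_l(m)) = 4 * [k = l].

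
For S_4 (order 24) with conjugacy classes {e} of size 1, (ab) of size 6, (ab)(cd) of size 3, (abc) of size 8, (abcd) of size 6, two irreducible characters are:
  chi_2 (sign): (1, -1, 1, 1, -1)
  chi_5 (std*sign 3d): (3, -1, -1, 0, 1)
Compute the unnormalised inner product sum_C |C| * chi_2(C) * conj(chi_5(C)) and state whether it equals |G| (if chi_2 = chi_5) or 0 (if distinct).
Sum = 0; so <chi_2, chi_5> = 0 (distinct irreducibles are orthogonal).

Reasoning: Compute term by term over conjugacy classes (|C| * chi_2(C) * conj(chi_5(C))):
  1*(1)*conj(3) + 6*(-1)*conj(-1) + 3*(1)*conj(-1) + 8*(1)*conj(0) + 6*(-1)*conj(1)
  = (3) + (6) + (-3) + (0) + (-6)
  = 0.
Dividing by |G| = 24 gives 0/24 = 0, matching the row-orthogonality relation <chi_2, chi_5> = [chi_2 = chi_5].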